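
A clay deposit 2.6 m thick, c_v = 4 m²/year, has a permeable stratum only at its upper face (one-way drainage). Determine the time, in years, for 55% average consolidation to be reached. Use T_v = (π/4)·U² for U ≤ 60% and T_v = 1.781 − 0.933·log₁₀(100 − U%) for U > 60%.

t ≈ 0.402 years

Drainage path length: H_d = H = 2.6 m (single drainage).
U ≤ 60%: T_v = (π/4)·U² = (π/4)×0.55² = 0.23758.
t = T_v·H_d²/c_v = 0.23758×2.6²/4 = 0.4015 years.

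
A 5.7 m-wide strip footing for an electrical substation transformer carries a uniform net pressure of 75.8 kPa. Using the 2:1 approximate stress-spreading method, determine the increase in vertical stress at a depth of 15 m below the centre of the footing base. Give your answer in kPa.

Δσ_z ≈ 20.9 kPa

By the 2:1 method the load spreads at 1 horizontal : 2 vertical, so at depth z the loaded area has grown by z in each plan dimension:
Δσ = qB/(B+z) = 75.8×5.7/(5.7+15) = 20.872 kPa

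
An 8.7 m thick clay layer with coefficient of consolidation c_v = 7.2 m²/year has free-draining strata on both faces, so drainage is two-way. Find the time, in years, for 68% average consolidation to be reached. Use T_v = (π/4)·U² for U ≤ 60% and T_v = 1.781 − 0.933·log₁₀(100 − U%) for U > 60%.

Drainage path length: H_d = H/2 = 4.35 m (double drainage).
U > 60%: T_v = 1.781 − 0.933·log₁₀(100 − 68) = 0.3767.
t = T_v·H_d²/c_v = 0.3767×4.35²/7.2 = 0.99 years.

t ≈ 0.99 years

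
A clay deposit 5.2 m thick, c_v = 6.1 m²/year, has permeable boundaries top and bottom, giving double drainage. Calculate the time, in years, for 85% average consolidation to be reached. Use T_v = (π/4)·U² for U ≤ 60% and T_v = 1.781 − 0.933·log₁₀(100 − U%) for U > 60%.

Drainage path length: H_d = H/2 = 2.6 m (double drainage).
U > 60%: T_v = 1.781 − 0.933·log₁₀(100 − 85) = 0.68371.
t = T_v·H_d²/c_v = 0.68371×2.6²/6.1 = 0.7577 years.

t ≈ 0.758 years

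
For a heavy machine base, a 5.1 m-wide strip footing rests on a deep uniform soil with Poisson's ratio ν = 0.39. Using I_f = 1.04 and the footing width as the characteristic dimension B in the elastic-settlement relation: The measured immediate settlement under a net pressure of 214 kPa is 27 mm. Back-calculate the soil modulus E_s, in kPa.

E_s ≈ 35600 kPa

S_e = q·B·(1−ν²)/E_s · I_f  ⇒  E_s = q·B·(1−ν²)·I_f / S_e.
E_s = 214 × 5.1 × 0.8479 × 1.04 / 0.027 = 35640 kPa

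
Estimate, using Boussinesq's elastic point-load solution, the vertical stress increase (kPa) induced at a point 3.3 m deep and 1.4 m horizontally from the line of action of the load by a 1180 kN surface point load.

Δσ_z ≈ 34.2 kPa

Boussinesq vertical stress below a point load on an elastic half-space:
Δσ_z = 3P/(2πz²) · [1 + (r/z)²]^(−5/2)
r/z = 1.4/3.3 = 0.42424; [1+(r/z)²]^(−5/2) = 0.66117.
Δσ_z = 3×1180/(2π×3.3²) × 0.66117 = 51.736 × 0.66117 = 34.21 kPa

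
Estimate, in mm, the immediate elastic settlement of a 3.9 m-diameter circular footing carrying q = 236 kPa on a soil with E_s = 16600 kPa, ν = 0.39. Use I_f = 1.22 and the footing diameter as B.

Immediate (elastic) settlement: S_e = q·B·(1−ν²)/E_s · I_f.
S_e = 236 × 3.9 × (1 − 0.39²) / 16600 × 1.22
    = 236 × 3.9 × 0.8479 / 16600 × 1.22
    = 0.05736 m = 57.36 mm

S_e ≈ 57.4 mm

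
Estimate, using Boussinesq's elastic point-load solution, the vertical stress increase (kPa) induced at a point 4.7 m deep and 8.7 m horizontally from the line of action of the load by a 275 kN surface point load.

Δσ_z ≈ 0.144 kPa

Boussinesq vertical stress below a point load on an elastic half-space:
Δσ_z = 3P/(2πz²) · [1 + (r/z)²]^(−5/2)
r/z = 8.7/4.7 = 1.8511; [1+(r/z)²]^(−5/2) = 0.024259.
Δσ_z = 3×275/(2π×4.7²) × 0.024259 = 5.944 × 0.024259 = 0.1442 kPa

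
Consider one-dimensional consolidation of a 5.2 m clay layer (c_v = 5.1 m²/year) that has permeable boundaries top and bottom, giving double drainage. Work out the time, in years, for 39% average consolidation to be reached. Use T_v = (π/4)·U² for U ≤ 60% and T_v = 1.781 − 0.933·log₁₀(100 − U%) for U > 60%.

Drainage path length: H_d = H/2 = 2.6 m (double drainage).
U ≤ 60%: T_v = (π/4)·U² = (π/4)×0.39² = 0.11946.
t = T_v·H_d²/c_v = 0.11946×2.6²/5.1 = 0.1583 years.

t ≈ 0.158 years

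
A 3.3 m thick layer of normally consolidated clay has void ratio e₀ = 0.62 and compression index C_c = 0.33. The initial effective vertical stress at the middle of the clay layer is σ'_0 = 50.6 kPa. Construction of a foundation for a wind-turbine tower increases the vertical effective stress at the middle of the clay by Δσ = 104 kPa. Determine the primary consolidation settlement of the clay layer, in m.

S_c ≈ 0.326 m

Final effective stress: σ'_f = σ'_0 + Δσ = 50.6 + 104 = 154.6 kPa.
Normally consolidated clay, so the full stress increment lies on the virgin compression line:
S_c = C_c·H/(1+e₀)·log₁₀(σ'_f/σ'_0) = 0.33×3.3/(1+0.62)×log₁₀(154.6/50.6)
    = 0.67222 × 0.48506 = 0.3261 m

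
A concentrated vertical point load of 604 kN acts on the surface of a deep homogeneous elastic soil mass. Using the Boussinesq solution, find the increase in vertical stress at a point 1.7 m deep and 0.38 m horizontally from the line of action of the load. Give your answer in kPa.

Δσ_z ≈ 88.3 kPa

Boussinesq vertical stress below a point load on an elastic half-space:
Δσ_z = 3P/(2πz²) · [1 + (r/z)²]^(−5/2)
r/z = 0.38/1.7 = 0.22353; [1+(r/z)²]^(−5/2) = 0.88524.
Δσ_z = 3×604/(2π×1.7²) × 0.88524 = 99.788 × 0.88524 = 88.34 kPa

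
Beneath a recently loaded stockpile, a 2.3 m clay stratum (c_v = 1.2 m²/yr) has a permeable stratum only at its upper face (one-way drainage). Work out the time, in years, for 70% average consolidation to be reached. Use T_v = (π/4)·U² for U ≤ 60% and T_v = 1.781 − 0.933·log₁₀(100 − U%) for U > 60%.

t ≈ 1.78 years

Drainage path length: H_d = H = 2.3 m (single drainage).
U > 60%: T_v = 1.781 − 0.933·log₁₀(100 − 70) = 0.40285.
t = T_v·H_d²/c_v = 0.40285×2.3²/1.2 = 1.776 years.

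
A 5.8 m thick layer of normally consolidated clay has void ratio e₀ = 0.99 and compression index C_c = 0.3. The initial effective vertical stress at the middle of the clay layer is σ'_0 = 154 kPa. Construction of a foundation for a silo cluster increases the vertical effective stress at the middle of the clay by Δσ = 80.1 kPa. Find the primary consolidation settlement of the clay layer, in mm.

Final effective stress: σ'_f = σ'_0 + Δσ = 154 + 80.1 = 234.1 kPa.
Normally consolidated clay, so the full stress increment lies on the virgin compression line:
S_c = C_c·H/(1+e₀)·log₁₀(σ'_f/σ'_0) = 0.3×5.8/(1+0.99)×log₁₀(234.1/154)
    = 0.87437 × 0.18188 = 0.159 m

S_c ≈ 159 mm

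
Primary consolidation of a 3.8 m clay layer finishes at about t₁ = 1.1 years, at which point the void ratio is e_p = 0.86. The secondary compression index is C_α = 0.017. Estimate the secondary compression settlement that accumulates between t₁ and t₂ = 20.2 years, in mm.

S_s ≈ 43.9 mm

Secondary compression: S_s = C_α·H/(1+e_p)·log₁₀(t₂/t₁)
S_s = 0.017×3.8/(1+0.86)×log₁₀(20.2/1.1)
    = 0.03473 × 1.264 = 0.0439 m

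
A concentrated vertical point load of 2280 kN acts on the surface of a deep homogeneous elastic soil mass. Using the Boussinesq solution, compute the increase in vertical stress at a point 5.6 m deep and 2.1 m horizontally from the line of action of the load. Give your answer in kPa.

Δσ_z ≈ 25 kPa

Boussinesq vertical stress below a point load on an elastic half-space:
Δσ_z = 3P/(2πz²) · [1 + (r/z)²]^(−5/2)
r/z = 2.1/5.6 = 0.375; [1+(r/z)²]^(−5/2) = 0.71969.
Δσ_z = 3×2280/(2π×5.6²) × 0.71969 = 34.714 × 0.71969 = 24.98 kPa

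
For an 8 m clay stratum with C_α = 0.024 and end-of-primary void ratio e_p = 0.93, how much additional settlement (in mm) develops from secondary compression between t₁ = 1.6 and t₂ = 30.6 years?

Secondary compression: S_s = C_α·H/(1+e_p)·log₁₀(t₂/t₁)
S_s = 0.024×8/(1+0.93)×log₁₀(30.6/1.6)
    = 0.09948 × 1.282 = 0.1275 m

S_s ≈ 127 mm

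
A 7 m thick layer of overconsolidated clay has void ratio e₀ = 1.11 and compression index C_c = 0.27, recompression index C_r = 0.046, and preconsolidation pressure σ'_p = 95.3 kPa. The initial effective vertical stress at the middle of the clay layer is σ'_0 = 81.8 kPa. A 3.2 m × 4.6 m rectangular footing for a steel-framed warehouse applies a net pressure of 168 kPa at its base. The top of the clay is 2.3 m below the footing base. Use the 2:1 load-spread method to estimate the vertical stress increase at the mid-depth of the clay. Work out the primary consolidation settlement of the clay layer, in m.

S_c ≈ 0.0596 m

Mid-depth of clay below the footing base: z = 2.3 + 7/2 = 5.8 m.
Stress increase at mid-clay by the 2:1 spreading method:
Δσ = qBL/((B+z)(L+z)) = 168×3.2×4.6/((3.2+5.8)(4.6+5.8)) = 26.421 kPa
Final effective stress: σ'_f = 81.8 + 26.421 = 108.22 kPa.
σ'_f = 108.22 > σ'_p = 95.3 kPa, so the stress path crosses the preconsolidation pressure — recompression up to σ'_p, then virgin compression beyond:
S_c = H/(1+e₀)·[C_r·log₁₀(σ'_p/σ'_0) + C_c·log₁₀(σ'_f/σ'_p)]
    = 7/2.11 × [0.046×log₁₀(95.3/81.8) + 0.27×log₁₀(108.22/95.3)]
    = 3.3175 × [0.0030516 + 0.014908] = 0.05958 m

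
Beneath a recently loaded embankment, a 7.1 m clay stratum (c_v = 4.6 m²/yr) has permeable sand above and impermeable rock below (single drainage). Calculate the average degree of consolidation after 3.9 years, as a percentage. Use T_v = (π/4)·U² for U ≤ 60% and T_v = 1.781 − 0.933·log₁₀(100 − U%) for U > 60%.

U ≈ 66.3 %

Drainage path length: H_d = H = 7.1 m (single drainage).
T_v = c_v·t/H_d² = 4.6×3.9/7.1² = 0.35588.
T_v = 0.35588 corresponds to the U > 60% branch:
U = 1 − 10^((1.781 − T_v)/0.933)/100 = 0.6631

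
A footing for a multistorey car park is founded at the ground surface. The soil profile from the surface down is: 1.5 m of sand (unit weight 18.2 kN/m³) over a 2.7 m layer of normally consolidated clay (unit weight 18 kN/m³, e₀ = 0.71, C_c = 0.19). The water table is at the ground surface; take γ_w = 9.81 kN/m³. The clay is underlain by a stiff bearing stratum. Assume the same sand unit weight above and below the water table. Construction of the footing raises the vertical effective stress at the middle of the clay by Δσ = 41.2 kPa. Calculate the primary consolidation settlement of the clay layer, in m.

Mid-depth of clay below the ground surface: z = 1.5 + 2.7/2 = 2.85 m.
Total vertical stress at mid-clay: σ_v = 18.2×1.5 + 18×1.35 = 51.6 kPa.
Pore pressure: u = 9.81×(2.85 − 0) = 27.959 kPa.
Initial effective stress: σ'_0 = σ_v − u = 51.6 − 27.959 = 23.641 kPa.
Final effective stress: σ'_f = σ'_0 + Δσ = 23.641 + 41.2 = 64.841 kPa.
Normally consolidated clay, so the full stress increment lies on the virgin compression line:
S_c = C_c·H/(1+e₀)·log₁₀(σ'_f/σ'_0) = 0.19×2.7/(1+0.71)×log₁₀(64.841/23.641)
    = 0.3 × 0.43818 = 0.1315 m

S_c ≈ 0.131 m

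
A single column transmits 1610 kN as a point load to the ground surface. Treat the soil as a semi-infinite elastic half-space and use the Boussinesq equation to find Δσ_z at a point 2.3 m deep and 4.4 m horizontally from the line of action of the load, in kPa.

Δσ_z ≈ 3.1 kPa

Boussinesq vertical stress below a point load on an elastic half-space:
Δσ_z = 3P/(2πz²) · [1 + (r/z)²]^(−5/2)
r/z = 4.4/2.3 = 1.913; [1+(r/z)²]^(−5/2) = 0.021335.
Δσ_z = 3×1610/(2π×2.3²) × 0.021335 = 145.32 × 0.021335 = 3.1 kPa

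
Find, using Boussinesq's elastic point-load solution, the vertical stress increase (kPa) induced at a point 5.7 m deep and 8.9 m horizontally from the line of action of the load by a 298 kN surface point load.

Δσ_z ≈ 0.2 kPa

Boussinesq vertical stress below a point load on an elastic half-space:
Δσ_z = 3P/(2πz²) · [1 + (r/z)²]^(−5/2)
r/z = 8.9/5.7 = 1.5614; [1+(r/z)²]^(−5/2) = 0.045629.
Δσ_z = 3×298/(2π×5.7²) × 0.045629 = 4.3793 × 0.045629 = 0.1998 kPa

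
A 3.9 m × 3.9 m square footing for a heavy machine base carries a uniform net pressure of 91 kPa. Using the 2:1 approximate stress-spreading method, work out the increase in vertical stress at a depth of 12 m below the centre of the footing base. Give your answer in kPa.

By the 2:1 method the load spreads at 1 horizontal : 2 vertical, so at depth z the loaded area has grown by z in each plan dimension:
Δσ = qBL/((B+z)(L+z)) = 91×3.9×3.9/((3.9+12)(3.9+12)) = 5.4749 kPa

Δσ_z ≈ 5.47 kPa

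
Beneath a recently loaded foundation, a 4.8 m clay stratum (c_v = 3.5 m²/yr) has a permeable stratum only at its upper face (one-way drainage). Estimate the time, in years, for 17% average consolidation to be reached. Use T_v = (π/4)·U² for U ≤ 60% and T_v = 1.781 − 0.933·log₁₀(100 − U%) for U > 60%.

Drainage path length: H_d = H = 4.8 m (single drainage).
U ≤ 60%: T_v = (π/4)·U² = (π/4)×0.17² = 0.022698.
t = T_v·H_d²/c_v = 0.022698×4.8²/3.5 = 0.1494 years.

t ≈ 0.149 years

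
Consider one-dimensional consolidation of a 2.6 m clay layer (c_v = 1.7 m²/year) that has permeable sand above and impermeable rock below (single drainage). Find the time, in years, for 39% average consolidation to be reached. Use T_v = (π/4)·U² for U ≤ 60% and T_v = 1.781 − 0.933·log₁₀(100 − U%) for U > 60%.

t ≈ 0.475 years

Drainage path length: H_d = H = 2.6 m (single drainage).
U ≤ 60%: T_v = (π/4)·U² = (π/4)×0.39² = 0.11946.
t = T_v·H_d²/c_v = 0.11946×2.6²/1.7 = 0.475 years.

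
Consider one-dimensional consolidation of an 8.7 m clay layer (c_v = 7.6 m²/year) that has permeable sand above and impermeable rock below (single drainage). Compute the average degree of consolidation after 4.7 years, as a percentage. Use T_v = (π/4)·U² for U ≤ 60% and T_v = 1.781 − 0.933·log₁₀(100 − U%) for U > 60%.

U ≈ 74.7 %

Drainage path length: H_d = H = 8.7 m (single drainage).
T_v = c_v·t/H_d² = 7.6×4.7/8.7² = 0.47192.
T_v = 0.47192 corresponds to the U > 60% branch:
U = 1 − 10^((1.781 − T_v)/0.933)/100 = 0.747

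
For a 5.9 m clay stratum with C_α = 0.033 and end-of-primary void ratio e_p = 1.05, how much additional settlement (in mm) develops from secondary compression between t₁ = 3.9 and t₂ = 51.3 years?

Secondary compression: S_s = C_α·H/(1+e_p)·log₁₀(t₂/t₁)
S_s = 0.033×5.9/(1+1.05)×log₁₀(51.3/3.9)
    = 0.09498 × 1.119 = 0.1063 m

S_s ≈ 106 mm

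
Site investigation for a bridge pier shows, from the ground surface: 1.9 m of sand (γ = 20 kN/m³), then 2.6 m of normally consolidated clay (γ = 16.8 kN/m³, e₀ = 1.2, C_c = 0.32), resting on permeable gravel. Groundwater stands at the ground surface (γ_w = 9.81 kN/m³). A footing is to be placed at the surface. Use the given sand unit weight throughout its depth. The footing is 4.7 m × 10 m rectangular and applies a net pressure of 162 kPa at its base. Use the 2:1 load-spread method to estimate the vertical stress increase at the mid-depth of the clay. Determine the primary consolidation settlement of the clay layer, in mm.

S_c ≈ 209 mm

Mid-depth of clay below the ground surface: z = 1.9 + 2.6/2 = 3.2 m.
Total vertical stress at mid-clay: σ_v = 20×1.9 + 16.8×1.3 = 59.84 kPa.
Pore pressure: u = 9.81×(3.2 − 0) = 31.392 kPa.
Initial effective stress: σ'_0 = σ_v − u = 59.84 − 31.392 = 28.448 kPa.
Stress increase at mid-clay by the 2:1 spreading method:
Δσ = qBL/((B+z)(L+z)) = 162×4.7×10/((4.7+3.2)(10+3.2)) = 73.015 kPa
Final effective stress: σ'_f = σ'_0 + Δσ = 28.448 + 73.015 = 101.46 kPa.
Normally consolidated clay, so the full stress increment lies on the virgin compression line:
S_c = C_c·H/(1+e₀)·log₁₀(σ'_f/σ'_0) = 0.32×2.6/(1+1.2)×log₁₀(101.46/28.448)
    = 0.37818 × 0.55224 = 0.2088 m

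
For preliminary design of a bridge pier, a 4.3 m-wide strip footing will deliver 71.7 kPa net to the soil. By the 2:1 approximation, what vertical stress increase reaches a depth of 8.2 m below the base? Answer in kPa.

Δσ_z ≈ 24.7 kPa

By the 2:1 method the load spreads at 1 horizontal : 2 vertical, so at depth z the loaded area has grown by z in each plan dimension:
Δσ = qB/(B+z) = 71.7×4.3/(4.3+8.2) = 24.665 kPa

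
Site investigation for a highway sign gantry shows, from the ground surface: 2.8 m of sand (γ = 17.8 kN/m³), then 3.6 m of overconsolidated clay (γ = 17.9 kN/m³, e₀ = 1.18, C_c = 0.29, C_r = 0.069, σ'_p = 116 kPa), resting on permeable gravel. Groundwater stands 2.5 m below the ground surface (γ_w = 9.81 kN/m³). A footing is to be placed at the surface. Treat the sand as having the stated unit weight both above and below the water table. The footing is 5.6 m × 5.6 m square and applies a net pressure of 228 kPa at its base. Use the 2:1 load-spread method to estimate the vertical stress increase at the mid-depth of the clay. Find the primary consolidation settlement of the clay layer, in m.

S_c ≈ 0.0554 m

Mid-depth of clay below the ground surface: z = 2.8 + 3.6/2 = 4.6 m.
Total vertical stress at mid-clay: σ_v = 17.8×2.8 + 17.9×1.8 = 82.06 kPa.
Pore pressure: u = 9.81×(4.6 − 2.5) = 20.601 kPa.
Initial effective stress: σ'_0 = σ_v − u = 82.06 − 20.601 = 61.459 kPa.
Stress increase at mid-clay by the 2:1 spreading method:
Δσ = qBL/((B+z)(L+z)) = 228×5.6×5.6/((5.6+4.6)(5.6+4.6)) = 68.724 kPa
Final effective stress: σ'_f = 61.459 + 68.724 = 130.18 kPa.
σ'_f = 130.18 > σ'_p = 116 kPa, so the stress path crosses the preconsolidation pressure — recompression up to σ'_p, then virgin compression beyond:
S_c = H/(1+e₀)·[C_r·log₁₀(σ'_p/σ'_0) + C_c·log₁₀(σ'_f/σ'_p)]
    = 3.6/2.18 × [0.069×log₁₀(116/61.459) + 0.29×log₁₀(130.18/116)]
    = 1.6514 × [0.019035 + 0.014525] = 0.05542 m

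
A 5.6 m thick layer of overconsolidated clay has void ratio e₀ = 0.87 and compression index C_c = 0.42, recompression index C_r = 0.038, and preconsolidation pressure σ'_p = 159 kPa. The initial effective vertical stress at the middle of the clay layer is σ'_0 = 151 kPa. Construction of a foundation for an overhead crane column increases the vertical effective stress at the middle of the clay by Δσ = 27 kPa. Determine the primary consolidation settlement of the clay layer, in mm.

S_c ≈ 64.2 mm

Final effective stress: σ'_f = 151 + 27 = 178 kPa.
σ'_f = 178 > σ'_p = 159 kPa, so the stress path crosses the preconsolidation pressure — recompression up to σ'_p, then virgin compression beyond:
S_c = H/(1+e₀)·[C_r·log₁₀(σ'_p/σ'_0) + C_c·log₁₀(σ'_f/σ'_p)]
    = 5.6/1.87 × [0.038×log₁₀(159/151) + 0.42×log₁₀(178/159)]
    = 2.9947 × [0.00085197 + 0.02059] = 0.06421 m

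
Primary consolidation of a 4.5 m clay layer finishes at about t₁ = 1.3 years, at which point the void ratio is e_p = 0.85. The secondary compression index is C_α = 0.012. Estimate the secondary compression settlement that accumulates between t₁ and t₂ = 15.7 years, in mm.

Secondary compression: S_s = C_α·H/(1+e_p)·log₁₀(t₂/t₁)
S_s = 0.012×4.5/(1+0.85)×log₁₀(15.7/1.3)
    = 0.02919 × 1.082 = 0.03158 m

S_s ≈ 31.6 mm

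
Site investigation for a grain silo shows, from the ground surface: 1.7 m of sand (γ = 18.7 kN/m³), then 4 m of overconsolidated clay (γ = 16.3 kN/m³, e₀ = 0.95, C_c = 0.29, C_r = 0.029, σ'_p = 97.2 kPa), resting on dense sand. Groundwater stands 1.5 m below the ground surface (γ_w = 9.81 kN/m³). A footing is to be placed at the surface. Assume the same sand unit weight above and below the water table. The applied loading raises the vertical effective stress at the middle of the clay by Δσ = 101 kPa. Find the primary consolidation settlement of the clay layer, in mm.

S_c ≈ 122 mm

Mid-depth of clay below the ground surface: z = 1.7 + 4/2 = 3.7 m.
Total vertical stress at mid-clay: σ_v = 18.7×1.7 + 16.3×2 = 64.39 kPa.
Pore pressure: u = 9.81×(3.7 − 1.5) = 21.582 kPa.
Initial effective stress: σ'_0 = σ_v − u = 64.39 − 21.582 = 42.808 kPa.
Final effective stress: σ'_f = 42.808 + 101 = 143.81 kPa.
σ'_f = 143.81 > σ'_p = 97.2 kPa, so the stress path crosses the preconsolidation pressure — recompression up to σ'_p, then virgin compression beyond:
S_c = H/(1+e₀)·[C_r·log₁₀(σ'_p/σ'_0) + C_c·log₁₀(σ'_f/σ'_p)]
    = 4/1.95 × [0.029×log₁₀(97.2/42.808) + 0.29×log₁₀(143.81/97.2)]
    = 2.0513 × [0.010328 + 0.049336] = 0.1224 m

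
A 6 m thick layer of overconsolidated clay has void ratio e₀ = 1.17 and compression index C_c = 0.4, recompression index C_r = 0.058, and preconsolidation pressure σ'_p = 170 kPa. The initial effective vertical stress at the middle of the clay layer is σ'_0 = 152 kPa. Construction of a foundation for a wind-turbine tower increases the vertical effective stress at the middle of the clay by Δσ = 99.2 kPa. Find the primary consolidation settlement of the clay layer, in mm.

S_c ≈ 195 mm

Final effective stress: σ'_f = 152 + 99.2 = 251.2 kPa.
σ'_f = 251.2 > σ'_p = 170 kPa, so the stress path crosses the preconsolidation pressure — recompression up to σ'_p, then virgin compression beyond:
S_c = H/(1+e₀)·[C_r·log₁₀(σ'_p/σ'_0) + C_c·log₁₀(σ'_f/σ'_p)]
    = 6/2.17 × [0.058×log₁₀(170/152) + 0.4×log₁₀(251.2/170)]
    = 2.765 × [0.0028191 + 0.067828] = 0.1953 m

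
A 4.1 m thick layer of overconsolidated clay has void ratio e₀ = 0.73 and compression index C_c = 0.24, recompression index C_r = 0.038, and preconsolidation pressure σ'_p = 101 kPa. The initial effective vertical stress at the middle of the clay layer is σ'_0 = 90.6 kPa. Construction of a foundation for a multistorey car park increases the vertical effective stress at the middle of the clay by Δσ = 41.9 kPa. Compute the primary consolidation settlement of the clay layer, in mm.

Final effective stress: σ'_f = 90.6 + 41.9 = 132.5 kPa.
σ'_f = 132.5 > σ'_p = 101 kPa, so the stress path crosses the preconsolidation pressure — recompression up to σ'_p, then virgin compression beyond:
S_c = H/(1+e₀)·[C_r·log₁₀(σ'_p/σ'_0) + C_c·log₁₀(σ'_f/σ'_p)]
    = 4.1/1.73 × [0.038×log₁₀(101/90.6) + 0.24×log₁₀(132.5/101)]
    = 2.3699 × [0.0017933 + 0.028295] = 0.07131 m

S_c ≈ 71.3 mm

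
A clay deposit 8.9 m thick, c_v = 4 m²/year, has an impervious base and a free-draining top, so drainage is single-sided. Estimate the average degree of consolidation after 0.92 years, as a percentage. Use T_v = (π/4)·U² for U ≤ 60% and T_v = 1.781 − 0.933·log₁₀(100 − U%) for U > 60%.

Drainage path length: H_d = H = 8.9 m (single drainage).
T_v = c_v·t/H_d² = 4×0.92/8.9² = 0.046459.
T_v = 0.046459 corresponds to the U ≤ 60% branch:
U = √(4T_v/π) = 0.2432

U ≈ 24.3 %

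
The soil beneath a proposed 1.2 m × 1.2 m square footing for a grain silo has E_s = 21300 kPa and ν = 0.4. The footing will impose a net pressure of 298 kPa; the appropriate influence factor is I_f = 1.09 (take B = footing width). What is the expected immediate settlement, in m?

Immediate (elastic) settlement: S_e = q·B·(1−ν²)/E_s · I_f.
S_e = 298 × 1.2 × (1 − 0.4²) / 21300 × 1.09
    = 298 × 1.2 × 0.84 / 21300 × 1.09
    = 0.01537 m

S_e ≈ 0.0154 m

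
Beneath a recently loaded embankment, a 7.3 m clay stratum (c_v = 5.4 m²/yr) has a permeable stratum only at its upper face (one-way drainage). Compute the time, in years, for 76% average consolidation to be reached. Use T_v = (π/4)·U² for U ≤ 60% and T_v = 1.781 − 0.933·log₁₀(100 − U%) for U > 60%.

Drainage path length: H_d = H = 7.3 m (single drainage).
U > 60%: T_v = 1.781 − 0.933·log₁₀(100 − 76) = 0.49326.
t = T_v·H_d²/c_v = 0.49326×7.3²/5.4 = 4.868 years.

t ≈ 4.87 years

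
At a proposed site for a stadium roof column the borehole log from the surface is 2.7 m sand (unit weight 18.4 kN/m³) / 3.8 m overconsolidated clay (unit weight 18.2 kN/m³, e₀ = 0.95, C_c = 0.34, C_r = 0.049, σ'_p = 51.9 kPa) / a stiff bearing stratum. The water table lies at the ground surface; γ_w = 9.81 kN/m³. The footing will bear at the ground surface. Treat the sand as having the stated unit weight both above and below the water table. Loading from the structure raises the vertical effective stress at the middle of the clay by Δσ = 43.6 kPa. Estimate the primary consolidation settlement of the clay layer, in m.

S_c ≈ 0.146 m

Mid-depth of clay below the ground surface: z = 2.7 + 3.8/2 = 4.6 m.
Total vertical stress at mid-clay: σ_v = 18.4×2.7 + 18.2×1.9 = 84.26 kPa.
Pore pressure: u = 9.81×(4.6 − 0) = 45.126 kPa.
Initial effective stress: σ'_0 = σ_v − u = 84.26 − 45.126 = 39.134 kPa.
Final effective stress: σ'_f = 39.134 + 43.6 = 82.734 kPa.
σ'_f = 82.734 > σ'_p = 51.9 kPa, so the stress path crosses the preconsolidation pressure — recompression up to σ'_p, then virgin compression beyond:
S_c = H/(1+e₀)·[C_r·log₁₀(σ'_p/σ'_0) + C_c·log₁₀(σ'_f/σ'_p)]
    = 3.8/1.95 × [0.049×log₁₀(51.9/39.134) + 0.34×log₁₀(82.734/51.9)]
    = 1.9487 × [0.006008 + 0.068856] = 0.1459 m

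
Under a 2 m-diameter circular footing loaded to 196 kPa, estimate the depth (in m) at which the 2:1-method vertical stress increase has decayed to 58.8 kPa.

2:1 spreading — at depth z the loaded area has grown by z in each plan dimension:
qD²/(D+z)² = Δσ_z ⇒ z = D(√(q/Δσ_z) − 1) = 2×(√(196/58.8) − 1) = 1.651 m

z ≈ 1.65 m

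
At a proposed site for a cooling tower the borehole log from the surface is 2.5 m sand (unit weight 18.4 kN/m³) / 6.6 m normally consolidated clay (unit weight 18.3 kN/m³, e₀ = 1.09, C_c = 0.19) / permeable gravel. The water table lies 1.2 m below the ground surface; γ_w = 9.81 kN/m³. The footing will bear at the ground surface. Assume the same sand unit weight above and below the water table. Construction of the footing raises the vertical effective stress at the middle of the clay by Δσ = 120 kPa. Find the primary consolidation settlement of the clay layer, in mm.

Mid-depth of clay below the ground surface: z = 2.5 + 6.6/2 = 5.8 m.
Total vertical stress at mid-clay: σ_v = 18.4×2.5 + 18.3×3.3 = 106.39 kPa.
Pore pressure: u = 9.81×(5.8 − 1.2) = 45.126 kPa.
Initial effective stress: σ'_0 = σ_v − u = 106.39 − 45.126 = 61.264 kPa.
Final effective stress: σ'_f = σ'_0 + Δσ = 61.264 + 120 = 181.26 kPa.
Normally consolidated clay, so the full stress increment lies on the virgin compression line:
S_c = C_c·H/(1+e₀)·log₁₀(σ'_f/σ'_0) = 0.19×6.6/(1+1.09)×log₁₀(181.26/61.264)
    = 0.6 × 0.4711 = 0.2827 m

S_c ≈ 283 mm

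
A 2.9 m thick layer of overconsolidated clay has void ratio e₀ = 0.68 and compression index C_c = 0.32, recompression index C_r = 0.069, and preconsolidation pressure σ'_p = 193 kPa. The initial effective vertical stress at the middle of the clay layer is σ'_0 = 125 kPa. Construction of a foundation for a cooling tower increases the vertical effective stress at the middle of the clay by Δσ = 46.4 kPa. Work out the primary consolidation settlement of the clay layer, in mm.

S_c ≈ 16.3 mm

Final effective stress: σ'_f = 125 + 46.4 = 171.4 kPa.
σ'_f = 171.4 ≤ σ'_p = 193 kPa, so the clay remains overconsolidated and only the recompression index applies:
S_c = C_r·H/(1+e₀)·log₁₀(σ'_f/σ'_0) = 0.069×2.9/1.68×log₁₀(171.4/125)
    = 0.11911 × 0.1371 = 0.01633 m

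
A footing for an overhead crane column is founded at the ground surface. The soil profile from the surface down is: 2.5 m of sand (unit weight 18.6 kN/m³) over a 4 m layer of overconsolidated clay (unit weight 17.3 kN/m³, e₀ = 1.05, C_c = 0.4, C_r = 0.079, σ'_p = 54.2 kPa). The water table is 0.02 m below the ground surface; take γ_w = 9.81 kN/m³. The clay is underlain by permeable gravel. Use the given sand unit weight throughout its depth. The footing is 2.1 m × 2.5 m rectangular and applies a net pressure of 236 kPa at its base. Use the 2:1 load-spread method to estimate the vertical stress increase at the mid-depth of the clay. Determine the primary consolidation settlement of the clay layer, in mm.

Mid-depth of clay below the ground surface: z = 2.5 + 4/2 = 4.5 m.
Total vertical stress at mid-clay: σ_v = 18.6×2.5 + 17.3×2 = 81.1 kPa.
Pore pressure: u = 9.81×(4.5 − 0.02) = 43.949 kPa.
Initial effective stress: σ'_0 = σ_v − u = 81.1 − 43.949 = 37.151 kPa.
Stress increase at mid-clay by the 2:1 spreading method:
Δσ = qBL/((B+z)(L+z)) = 236×2.1×2.5/((2.1+4.5)(2.5+4.5)) = 26.818 kPa
Final effective stress: σ'_f = 37.151 + 26.818 = 63.969 kPa.
σ'_f = 63.969 > σ'_p = 54.2 kPa, so the stress path crosses the preconsolidation pressure — recompression up to σ'_p, then virgin compression beyond:
S_c = H/(1+e₀)·[C_r·log₁₀(σ'_p/σ'_0) + C_c·log₁₀(σ'_f/σ'_p)]
    = 4/2.05 × [0.079×log₁₀(54.2/37.151) + 0.4×log₁₀(63.969/54.2)]
    = 1.9512 × [0.012958 + 0.028788] = 0.08145 m

S_c ≈ 81.5 mm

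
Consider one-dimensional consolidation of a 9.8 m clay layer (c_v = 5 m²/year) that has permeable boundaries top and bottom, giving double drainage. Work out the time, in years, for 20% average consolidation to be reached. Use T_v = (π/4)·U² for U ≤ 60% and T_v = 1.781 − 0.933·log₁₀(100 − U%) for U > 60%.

Drainage path length: H_d = H/2 = 4.9 m (double drainage).
U ≤ 60%: T_v = (π/4)·U² = (π/4)×0.2² = 0.031416.
t = T_v·H_d²/c_v = 0.031416×4.9²/5 = 0.1509 years.

t ≈ 0.151 years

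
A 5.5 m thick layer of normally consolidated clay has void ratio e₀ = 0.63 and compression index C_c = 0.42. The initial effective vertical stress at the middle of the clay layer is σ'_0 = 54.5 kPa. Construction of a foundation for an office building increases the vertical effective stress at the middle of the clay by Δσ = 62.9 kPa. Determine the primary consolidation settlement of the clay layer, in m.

Final effective stress: σ'_f = σ'_0 + Δσ = 54.5 + 62.9 = 117.4 kPa.
Normally consolidated clay, so the full stress increment lies on the virgin compression line:
S_c = C_c·H/(1+e₀)·log₁₀(σ'_f/σ'_0) = 0.42×5.5/(1+0.63)×log₁₀(117.4/54.5)
    = 1.4172 × 0.33327 = 0.4723 m

S_c ≈ 0.472 m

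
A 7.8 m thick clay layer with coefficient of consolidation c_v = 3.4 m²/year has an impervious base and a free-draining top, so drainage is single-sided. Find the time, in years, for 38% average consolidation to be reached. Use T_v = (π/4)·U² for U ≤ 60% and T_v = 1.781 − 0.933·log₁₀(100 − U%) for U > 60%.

Drainage path length: H_d = H = 7.8 m (single drainage).
U ≤ 60%: T_v = (π/4)·U² = (π/4)×0.38² = 0.11341.
t = T_v·H_d²/c_v = 0.11341×7.8²/3.4 = 2.029 years.

t ≈ 2.03 years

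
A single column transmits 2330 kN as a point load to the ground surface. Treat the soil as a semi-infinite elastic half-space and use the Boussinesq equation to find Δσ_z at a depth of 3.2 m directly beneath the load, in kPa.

Δσ_z ≈ 109 kPa

Boussinesq vertical stress below a point load on an elastic half-space:
Δσ_z = 3P/(2πz²) · [1 + (r/z)²]^(−5/2)
r/z = 0/3.2 = 0; [1+(r/z)²]^(−5/2) = 1.
Δσ_z = 3×2330/(2π×3.2²) × 1 = 108.64 × 1 = 108.6 kPa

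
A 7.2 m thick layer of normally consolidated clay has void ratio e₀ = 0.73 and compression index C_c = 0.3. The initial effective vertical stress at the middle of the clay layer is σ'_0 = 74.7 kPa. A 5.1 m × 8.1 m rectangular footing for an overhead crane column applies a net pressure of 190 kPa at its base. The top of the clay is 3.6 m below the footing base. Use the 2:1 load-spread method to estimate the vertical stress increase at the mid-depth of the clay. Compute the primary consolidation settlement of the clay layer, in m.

S_c ≈ 0.241 m

Mid-depth of clay below the footing base: z = 3.6 + 7.2/2 = 7.2 m.
Stress increase at mid-clay by the 2:1 spreading method:
Δσ = qBL/((B+z)(L+z)) = 190×5.1×8.1/((5.1+7.2)(8.1+7.2)) = 41.707 kPa
Final effective stress: σ'_f = σ'_0 + Δσ = 74.7 + 41.707 = 116.41 kPa.
Normally consolidated clay, so the full stress increment lies on the virgin compression line:
S_c = C_c·H/(1+e₀)·log₁₀(σ'_f/σ'_0) = 0.3×7.2/(1+0.73)×log₁₀(116.41/74.7)
    = 1.2486 × 0.19267 = 0.2406 m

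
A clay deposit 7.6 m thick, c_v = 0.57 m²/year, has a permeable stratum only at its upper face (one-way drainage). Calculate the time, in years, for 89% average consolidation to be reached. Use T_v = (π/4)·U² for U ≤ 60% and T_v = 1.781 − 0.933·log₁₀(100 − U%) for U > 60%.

t ≈ 82 years

Drainage path length: H_d = H = 7.6 m (single drainage).
U > 60%: T_v = 1.781 − 0.933·log₁₀(100 − 89) = 0.80938.
t = T_v·H_d²/c_v = 0.80938×7.6²/0.57 = 82.02 years.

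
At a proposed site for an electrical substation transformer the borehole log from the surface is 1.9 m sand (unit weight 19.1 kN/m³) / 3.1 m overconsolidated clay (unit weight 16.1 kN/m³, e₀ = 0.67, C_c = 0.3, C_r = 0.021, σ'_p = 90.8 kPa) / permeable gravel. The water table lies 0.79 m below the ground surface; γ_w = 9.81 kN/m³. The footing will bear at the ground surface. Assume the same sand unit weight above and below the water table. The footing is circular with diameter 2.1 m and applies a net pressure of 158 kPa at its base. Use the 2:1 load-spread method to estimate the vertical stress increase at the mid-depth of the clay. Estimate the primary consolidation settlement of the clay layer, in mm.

Mid-depth of clay below the ground surface: z = 1.9 + 3.1/2 = 3.45 m.
Total vertical stress at mid-clay: σ_v = 19.1×1.9 + 16.1×1.55 = 61.245 kPa.
Pore pressure: u = 9.81×(3.45 − 0.79) = 26.095 kPa.
Initial effective stress: σ'_0 = σ_v − u = 61.245 − 26.095 = 35.15 kPa.
Stress increase at mid-clay by the 2:1 spreading method:
Δσ ≈ qD²/(D+z)² = 158×2.1²/(2.1+3.45)² = 22.621 kPa
Final effective stress: σ'_f = 35.15 + 22.621 = 57.771 kPa.
σ'_f = 57.771 ≤ σ'_p = 90.8 kPa, so the clay remains overconsolidated and only the recompression index applies:
S_c = C_r·H/(1+e₀)·log₁₀(σ'_f/σ'_0) = 0.021×3.1/1.67×log₁₀(57.771/35.15)
    = 0.038982 × 0.21578 = 0.008412 m

S_c ≈ 8.41 mm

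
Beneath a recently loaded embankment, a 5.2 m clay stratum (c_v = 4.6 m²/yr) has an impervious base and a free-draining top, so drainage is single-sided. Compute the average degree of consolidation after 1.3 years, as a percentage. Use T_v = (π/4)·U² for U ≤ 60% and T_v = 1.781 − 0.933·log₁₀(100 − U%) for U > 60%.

Drainage path length: H_d = H = 5.2 m (single drainage).
T_v = c_v·t/H_d² = 4.6×1.3/5.2² = 0.22115.
T_v = 0.22115 corresponds to the U ≤ 60% branch:
U = √(4T_v/π) = 0.5306

U ≈ 53.1 %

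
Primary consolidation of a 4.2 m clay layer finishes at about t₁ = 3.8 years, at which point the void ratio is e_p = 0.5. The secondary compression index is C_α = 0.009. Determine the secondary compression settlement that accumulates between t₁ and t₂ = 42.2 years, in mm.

Secondary compression: S_s = C_α·H/(1+e_p)·log₁₀(t₂/t₁)
S_s = 0.009×4.2/(1+0.5)×log₁₀(42.2/3.8)
    = 0.0252 × 1.046 = 0.02635 m

S_s ≈ 26.3 mm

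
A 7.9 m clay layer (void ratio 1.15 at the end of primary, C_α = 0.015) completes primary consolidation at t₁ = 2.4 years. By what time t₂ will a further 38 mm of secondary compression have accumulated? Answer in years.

S_s = C_α·H/(1+e_p)·log₁₀(t₂/t₁) ⇒ log₁₀(t₂/t₁) = S_s·(1+e_p)/(C_α·H).
log₁₀(t₂/t₁) = 0.038 × (1+1.15) / (0.015×7.9) = 0.6895
t₂ = t₁ × 10^0.6895 = 2.4 × 4.892 = 11.74 years

t₂ ≈ 11.7 years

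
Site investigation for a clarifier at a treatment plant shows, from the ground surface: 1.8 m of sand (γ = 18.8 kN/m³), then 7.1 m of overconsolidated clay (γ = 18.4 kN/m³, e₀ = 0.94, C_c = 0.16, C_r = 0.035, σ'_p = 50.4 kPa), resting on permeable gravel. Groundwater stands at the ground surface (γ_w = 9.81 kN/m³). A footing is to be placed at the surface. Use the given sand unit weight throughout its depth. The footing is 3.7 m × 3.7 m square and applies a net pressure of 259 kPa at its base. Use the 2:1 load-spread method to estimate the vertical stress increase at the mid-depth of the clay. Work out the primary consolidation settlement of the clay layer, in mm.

S_c ≈ 152 mm

Mid-depth of clay below the ground surface: z = 1.8 + 7.1/2 = 5.35 m.
Total vertical stress at mid-clay: σ_v = 18.8×1.8 + 18.4×3.55 = 99.16 kPa.
Pore pressure: u = 9.81×(5.35 − 0) = 52.483 kPa.
Initial effective stress: σ'_0 = σ_v − u = 99.16 − 52.483 = 46.677 kPa.
Stress increase at mid-clay by the 2:1 spreading method:
Δσ = qBL/((B+z)(L+z)) = 259×3.7×3.7/((3.7+5.35)(3.7+5.35)) = 43.292 kPa
Final effective stress: σ'_f = 46.677 + 43.292 = 89.969 kPa.
σ'_f = 89.969 > σ'_p = 50.4 kPa, so the stress path crosses the preconsolidation pressure — recompression up to σ'_p, then virgin compression beyond:
S_c = H/(1+e₀)·[C_r·log₁₀(σ'_p/σ'_0) + C_c·log₁₀(σ'_f/σ'_p)]
    = 7.1/1.94 × [0.035×log₁₀(50.4/46.677) + 0.16×log₁₀(89.969/50.4)]
    = 3.6598 × [0.0011665 + 0.040266] = 0.1516 m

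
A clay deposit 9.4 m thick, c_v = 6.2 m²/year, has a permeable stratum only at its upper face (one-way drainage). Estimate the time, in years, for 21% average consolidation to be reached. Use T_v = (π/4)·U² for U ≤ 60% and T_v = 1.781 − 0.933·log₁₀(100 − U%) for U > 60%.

Drainage path length: H_d = H = 9.4 m (single drainage).
U ≤ 60%: T_v = (π/4)·U² = (π/4)×0.21² = 0.034636.
t = T_v·H_d²/c_v = 0.034636×9.4²/6.2 = 0.4936 years.

t ≈ 0.494 years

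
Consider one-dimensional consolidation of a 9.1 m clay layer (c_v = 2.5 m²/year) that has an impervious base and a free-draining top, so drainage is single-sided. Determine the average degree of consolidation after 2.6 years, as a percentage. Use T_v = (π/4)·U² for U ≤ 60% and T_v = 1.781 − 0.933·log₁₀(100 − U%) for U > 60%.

Drainage path length: H_d = H = 9.1 m (single drainage).
T_v = c_v·t/H_d² = 2.5×2.6/9.1² = 0.078493.
T_v = 0.078493 corresponds to the U ≤ 60% branch:
U = √(4T_v/π) = 0.3161

U ≈ 31.6 %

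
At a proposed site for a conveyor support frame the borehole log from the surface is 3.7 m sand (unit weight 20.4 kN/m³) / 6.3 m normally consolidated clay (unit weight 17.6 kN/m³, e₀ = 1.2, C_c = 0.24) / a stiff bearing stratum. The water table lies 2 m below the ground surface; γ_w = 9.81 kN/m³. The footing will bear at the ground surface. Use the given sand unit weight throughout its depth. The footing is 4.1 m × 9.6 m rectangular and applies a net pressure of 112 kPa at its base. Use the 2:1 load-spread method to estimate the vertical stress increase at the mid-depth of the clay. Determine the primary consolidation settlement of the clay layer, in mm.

Mid-depth of clay below the ground surface: z = 3.7 + 6.3/2 = 6.85 m.
Total vertical stress at mid-clay: σ_v = 20.4×3.7 + 17.6×3.15 = 130.92 kPa.
Pore pressure: u = 9.81×(6.85 − 2) = 47.578 kPa.
Initial effective stress: σ'_0 = σ_v − u = 130.92 − 47.578 = 83.342 kPa.
Stress increase at mid-clay by the 2:1 spreading method:
Δσ = qBL/((B+z)(L+z)) = 112×4.1×9.6/((4.1+6.85)(9.6+6.85)) = 24.473 kPa
Final effective stress: σ'_f = σ'_0 + Δσ = 83.342 + 24.473 = 107.81 kPa.
Normally consolidated clay, so the full stress increment lies on the virgin compression line:
S_c = C_c·H/(1+e₀)·log₁₀(σ'_f/σ'_0) = 0.24×6.3/(1+1.2)×log₁₀(107.81/83.342)
    = 0.68727 × 0.1118 = 0.07684 m

S_c ≈ 76.8 mm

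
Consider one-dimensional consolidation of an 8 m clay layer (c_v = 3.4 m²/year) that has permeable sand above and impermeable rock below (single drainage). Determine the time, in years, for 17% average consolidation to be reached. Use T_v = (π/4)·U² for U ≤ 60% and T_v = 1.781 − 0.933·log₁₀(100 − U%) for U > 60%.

Drainage path length: H_d = H = 8 m (single drainage).
U ≤ 60%: T_v = (π/4)·U² = (π/4)×0.17² = 0.022698.
t = T_v·H_d²/c_v = 0.022698×8²/3.4 = 0.4273 years.

t ≈ 0.427 years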